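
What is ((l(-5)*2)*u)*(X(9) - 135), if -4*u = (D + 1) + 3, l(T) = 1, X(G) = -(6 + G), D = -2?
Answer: 150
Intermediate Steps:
X(G) = -6 - G
u = -½ (u = -((-2 + 1) + 3)/4 = -(-1 + 3)/4 = -¼*2 = -½ ≈ -0.50000)
((l(-5)*2)*u)*(X(9) - 135) = ((1*2)*(-½))*((-6 - 1*9) - 135) = (2*(-½))*((-6 - 9) - 135) = -(-15 - 135) = -1*(-150) = 150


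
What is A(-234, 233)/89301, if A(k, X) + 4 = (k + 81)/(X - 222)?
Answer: -197/982311 ≈ -0.00020055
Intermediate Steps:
A(k, X) = -4 + (81 + k)/(-222 + X) (A(k, X) = -4 + (k + 81)/(X - 222) = -4 + (81 + k)/(-222 + X))
A(-234, 233)/89301 = ((969 - 234 - 4*233)/(-222 + 233))/89301 = ((969 - 234 - 932)/11)*(1/89301) = ((1/11)*(-197))*(1/89301) = -197/11*1/89301 = -197/982311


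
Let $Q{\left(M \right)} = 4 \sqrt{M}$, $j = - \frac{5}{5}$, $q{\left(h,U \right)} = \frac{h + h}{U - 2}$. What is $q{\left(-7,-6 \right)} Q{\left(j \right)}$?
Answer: $7 i \approx 7.0 i$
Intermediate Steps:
$q{\left(h,U \right)} = \frac{2 h}{-2 + U}$
$j = -1$ ($j = \left(-5\right) \frac{1}{5} = -1$)
$q{\left(-7,-6 \right)} Q{\left(j \right)} = 2 \left(-7\right) \frac{1}{-2 - 6} \cdot 4 \sqrt{-1} = 2 \left(-7\right) \frac{1}{-8} \cdot 4 i = 2 \left(-7\right) \left(- \frac{1}{8}\right) 4 i = \frac{7 \cdot 4 i}{4} = 7 i$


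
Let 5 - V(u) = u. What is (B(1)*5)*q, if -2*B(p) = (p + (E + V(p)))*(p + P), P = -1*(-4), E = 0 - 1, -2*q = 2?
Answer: 50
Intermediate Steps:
q = -1 (q = -½*2 = -1)
V(u) = 5 - u
E = -1
P = 4
B(p) = -8 - 2*p (B(p) = -(p + (-1 + (5 - p)))*(p + 4)/2 = -(p + (4 - p))*(4 + p)/2 = -2*(4 + p) = -(16 + 4*p)/2 = -8 - 2*p)
(B(1)*5)*q = ((-8 - 2*1)*5)*(-1) = ((-8 - 2)*5)*(-1) = -10*5*(-1) = -50*(-1) = 50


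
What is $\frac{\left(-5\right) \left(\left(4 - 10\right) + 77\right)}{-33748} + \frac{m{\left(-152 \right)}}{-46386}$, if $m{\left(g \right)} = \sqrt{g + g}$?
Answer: $\frac{355}{33748} - \frac{2 i \sqrt{19}}{23193} \approx 0.010519 - 0.00037588 i$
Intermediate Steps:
$m{\left(g \right)} = \sqrt{2} \sqrt{g}$ ($m{\left(g \right)} = \sqrt{2 g} = \sqrt{2} \sqrt{g}$)
$\frac{\left(-5\right) \left(\left(4 - 10\right) + 77\right)}{-33748} + \frac{m{\left(-152 \right)}}{-46386} = \frac{\left(-5\right) \left(\left(4 - 10\right) + 77\right)}{-33748} + \frac{\sqrt{2} \sqrt{-152}}{-46386} = - 5 \left(\left(4 - 10\right) + 77\right) \left(- \frac{1}{33748}\right) + \sqrt{2} \cdot 2 i \sqrt{38} \left(- \frac{1}{46386}\right) = - 5 \left(-6 + 77\right) \left(- \frac{1}{33748}\right) + 4 i \sqrt{19} \left(- \frac{1}{46386}\right) = \left(-5\right) 71 \left(- \frac{1}{33748}\right) - \frac{2 i \sqrt{19}}{23193} = \left(-355\right) \left(- \frac{1}{33748}\right) - \frac{2 i \sqrt{19}}{23193} = \frac{355}{33748} - \frac{2 i \sqrt{19}}{23193}$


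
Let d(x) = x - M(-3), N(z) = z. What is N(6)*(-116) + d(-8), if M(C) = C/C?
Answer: -705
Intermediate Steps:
M(C) = 1
d(x) = -1 + x (d(x) = x - 1*1 = x - 1 = -1 + x)
N(6)*(-116) + d(-8) = 6*(-116) + (-1 - 8) = -696 - 9 = -705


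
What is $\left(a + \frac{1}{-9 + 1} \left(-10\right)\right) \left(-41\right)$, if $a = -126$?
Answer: $\frac{20459}{4} \approx 5114.8$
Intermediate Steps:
$\left(a + \frac{1}{-9 + 1} \left(-10\right)\right) \left(-41\right) = \left(-126 + \frac{1}{-9 + 1} \left(-10\right)\right) \left(-41\right) = \left(-126 + \frac{1}{-8} \left(-10\right)\right) \left(-41\right) = \left(-126 - - \frac{5}{4}\right) \left(-41\right) = \left(-126 + \frac{5}{4}\right) \left(-41\right) = \left(- \frac{499}{4}\right) \left(-41\right) = \frac{20459}{4}$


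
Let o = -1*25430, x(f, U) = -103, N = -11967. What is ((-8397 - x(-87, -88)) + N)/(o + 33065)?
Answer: -20261/7635 ≈ -2.6537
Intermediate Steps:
o = -25430
((-8397 - x(-87, -88)) + N)/(o + 33065) = ((-8397 - 1*(-103)) - 11967)/(-25430 + 33065) = ((-8397 + 103) - 11967)/7635 = (-8294 - 11967)*(1/7635) = -20261*1/7635 = -20261/7635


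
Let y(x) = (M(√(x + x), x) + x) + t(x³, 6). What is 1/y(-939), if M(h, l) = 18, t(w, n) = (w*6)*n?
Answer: -1/29805697605 ≈ -3.3551e-11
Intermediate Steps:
t(w, n) = 6*n*w (t(w, n) = (6*w)*n = 6*n*w)
y(x) = 18 + x + 36*x³ (y(x) = (18 + x) + 6*6*x³ = (18 + x) + 36*x³ = 18 + x + 36*x³)
1/y(-939) = 1/(18 - 939 + 36*(-939)³) = 1/(18 - 939 + 36*(-827936019)) = 1/(18 - 939 - 29805696684) = 1/(-29805697605) = -1/29805697605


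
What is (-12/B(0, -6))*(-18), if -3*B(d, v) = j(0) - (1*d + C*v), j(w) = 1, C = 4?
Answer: -648/25 ≈ -25.920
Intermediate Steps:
B(d, v) = -⅓ + d/3 + 4*v/3 (B(d, v) = -(1 - (1*d + 4*v))/3 = -(1 - (d + 4*v))/3 = -(1 + (-d - 4*v))/3 = -(1 - d - 4*v)/3 = -⅓ + d/3 + 4*v/3)
(-12/B(0, -6))*(-18) = (-12/(-⅓ + (⅓)*0 + (4/3)*(-6)))*(-18) = (-12/(-⅓ + 0 - 8))*(-18) = (-12/(-25/3))*(-18) = -3/25*(-12)*(-18) = (36/25)*(-18) = -648/25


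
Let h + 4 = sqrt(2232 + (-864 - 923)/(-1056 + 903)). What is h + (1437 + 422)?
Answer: 1855 + sqrt(5835811)/51 ≈ 1902.4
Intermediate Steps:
h = -4 + sqrt(5835811)/51 (h = -4 + sqrt(2232 + (-864 - 923)/(-1056 + 903)) = -4 + sqrt(2232 - 1787/(-153)) = -4 + sqrt(2232 - 1787*(-1/153)) = -4 + sqrt(2232 + 1787/153) = -4 + sqrt(343283/153) = -4 + sqrt(5835811)/51 ≈ 43.367)
h + (1437 + 422) = (-4 + sqrt(5835811)/51) + (1437 + 422) = (-4 + sqrt(5835811)/51) + 1859 = 1855 + sqrt(5835811)/51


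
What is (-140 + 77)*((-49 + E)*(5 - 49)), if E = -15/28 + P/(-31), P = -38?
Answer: -4151367/31 ≈ -1.3392e+5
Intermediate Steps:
E = 599/868 (E = -15/28 - 38/(-31) = -15*1/28 - 38*(-1/31) = -15/28 + 38/31 = 599/868 ≈ 0.69009)
(-140 + 77)*((-49 + E)*(5 - 49)) = (-140 + 77)*((-49 + 599/868)*(5 - 49)) = -(-377397)*(-44)/124 = -63*461263/217 = -4151367/31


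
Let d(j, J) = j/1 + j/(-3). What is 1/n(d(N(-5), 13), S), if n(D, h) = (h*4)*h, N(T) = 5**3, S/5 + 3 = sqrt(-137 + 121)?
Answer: -7/62500 + 6*I/15625 ≈ -0.000112 + 0.000384*I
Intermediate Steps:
S = -15 + 20*I (S = -15 + 5*sqrt(-137 + 121) = -15 + 5*sqrt(-16) = -15 + 5*(4*I) = -15 + 20*I ≈ -15.0 + 20.0*I)
N(T) = 125
d(j, J) = 2*j/3 (d(j, J) = j*1 + j*(-1/3) = j - j/3 = 2*j/3)
n(D, h) = 4*h**2 (n(D, h) = (4*h)*h = 4*h**2)
1/n(d(N(-5), 13), S) = 1/(4*(-15 + 20*I)**2)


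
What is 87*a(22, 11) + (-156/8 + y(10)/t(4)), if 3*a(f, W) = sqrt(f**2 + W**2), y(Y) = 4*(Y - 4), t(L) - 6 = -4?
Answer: -15/2 + 319*sqrt(5) ≈ 705.81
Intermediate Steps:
t(L) = 2 (t(L) = 6 - 4 = 2)
y(Y) = -16 + 4*Y (y(Y) = 4*(-4 + Y) = -16 + 4*Y)
a(f, W) = sqrt(W**2 + f**2)/3 (a(f, W) = sqrt(f**2 + W**2)/3 = sqrt(W**2 + f**2)/3)
87*a(22, 11) + (-156/8 + y(10)/t(4)) = 87*(sqrt(11**2 + 22**2)/3) + (-156/8 + (-16 + 4*10)/2) = 87*(sqrt(121 + 484)/3) + (-156*1/8 + (-16 + 40)*(1/2)) = 87*(sqrt(605)/3) + (-39/2 + 24*(1/2)) = 87*((11*sqrt(5))/3) + (-39/2 + 12) = 87*(11*sqrt(5)/3) - 15/2 = 319*sqrt(5) - 15/2 = -15/2 + 319*sqrt(5)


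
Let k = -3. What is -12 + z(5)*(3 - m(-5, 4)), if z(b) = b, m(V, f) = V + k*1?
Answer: 43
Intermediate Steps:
m(V, f) = -3 + V (m(V, f) = V - 3*1 = V - 3 = -3 + V)
-12 + z(5)*(3 - m(-5, 4)) = -12 + 5*(3 - (-3 - 5)) = -12 + 5*(3 - 1*(-8)) = -12 + 5*(3 + 8) = -12 + 5*11 = -12 + 55 = 43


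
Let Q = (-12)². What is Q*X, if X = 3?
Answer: 432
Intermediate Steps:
Q = 144
Q*X = 144*3 = 432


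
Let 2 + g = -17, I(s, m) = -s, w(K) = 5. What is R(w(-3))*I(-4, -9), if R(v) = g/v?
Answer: -76/5 ≈ -15.200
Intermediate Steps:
g = -19 (g = -2 - 17 = -19)
R(v) = -19/v
R(w(-3))*I(-4, -9) = (-19/5)*(-1*(-4)) = -19*⅕*4 = -19/5*4 = -76/5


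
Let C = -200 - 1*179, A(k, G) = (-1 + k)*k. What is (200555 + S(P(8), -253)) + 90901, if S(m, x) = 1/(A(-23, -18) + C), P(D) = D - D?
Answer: 50421889/173 ≈ 2.9146e+5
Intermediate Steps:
P(D) = 0
A(k, G) = k*(-1 + k)
C = -379 (C = -200 - 179 = -379)
S(m, x) = 1/173 (S(m, x) = 1/(-23*(-1 - 23) - 379) = 1/(-23*(-24) - 379) = 1/(552 - 379) = 1/173)
(200555 + S(P(8), -253)) + 90901 = (200555 + 1/173) + 90901 = 34696016/173 + 90901 = 50421889/173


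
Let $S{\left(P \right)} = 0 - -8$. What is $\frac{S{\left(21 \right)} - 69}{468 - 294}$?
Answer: $- \frac{61}{174} \approx -0.35057$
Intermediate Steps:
$S{\left(P \right)} = 8$ ($S{\left(P \right)} = 0 + 8 = 8$)
$\frac{S{\left(21 \right)} - 69}{468 - 294} = \frac{8 - 69}{468 - 294} = \frac{8 - 69}{174} = \left(-61\right) \frac{1}{174} = - \frac{61}{174}$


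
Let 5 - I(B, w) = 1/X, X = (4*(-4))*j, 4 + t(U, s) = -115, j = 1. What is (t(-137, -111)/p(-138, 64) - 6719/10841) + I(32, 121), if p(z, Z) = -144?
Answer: 514102/97569 ≈ 5.2691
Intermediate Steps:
t(U, s) = -119 (t(U, s) = -4 - 115 = -119)
X = -16 (X = (4*(-4))*1 = -16*1 = -16)
I(B, w) = 81/16 (I(B, w) = 5 - 1/(-16) = 5 - 1*(-1/16) = 5 + 1/16 = 81/16)
(t(-137, -111)/p(-138, 64) - 6719/10841) + I(32, 121) = (-119/(-144) - 6719/10841) + 81/16 = (-119*(-1/144) - 6719*1/10841) + 81/16 = (119/144 - 6719/10841) + 81/16 = 322543/1561104 + 81/16 = 514102/97569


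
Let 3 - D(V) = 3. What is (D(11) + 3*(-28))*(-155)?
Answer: 13020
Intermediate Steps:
D(V) = 0 (D(V) = 3 - 1*3 = 3 - 3 = 0)
(D(11) + 3*(-28))*(-155) = (0 + 3*(-28))*(-155) = (0 - 84)*(-155) = -84*(-155) = 13020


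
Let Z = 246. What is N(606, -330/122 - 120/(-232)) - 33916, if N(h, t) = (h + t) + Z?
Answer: -58494086/1769 ≈ -33066.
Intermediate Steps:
N(h, t) = 246 + h + t (N(h, t) = (h + t) + 246 = 246 + h + t)
N(606, -330/122 - 120/(-232)) - 33916 = (246 + 606 + (-330/122 - 120/(-232))) - 33916 = (246 + 606 + (-330*1/122 - 120*(-1/232))) - 33916 = (246 + 606 + (-165/61 + 15/29)) - 33916 = (246 + 606 - 3870/1769) - 33916 = 1503318/1769 - 33916 = -58494086/1769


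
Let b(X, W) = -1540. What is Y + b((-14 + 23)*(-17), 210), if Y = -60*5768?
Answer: -347620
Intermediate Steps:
Y = -346080
Y + b((-14 + 23)*(-17), 210) = -346080 - 1540 = -347620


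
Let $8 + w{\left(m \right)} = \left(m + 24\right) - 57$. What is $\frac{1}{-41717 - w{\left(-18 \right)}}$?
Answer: $- \frac{1}{41658} \approx -2.4005 \cdot 10^{-5}$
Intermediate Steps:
$w{\left(m \right)} = -41 + m$ ($w{\left(m \right)} = -8 + \left(\left(m + 24\right) - 57\right) = -8 + \left(\left(24 + m\right) - 57\right) = -8 + \left(-33 + m\right) = -41 + m$)
$\frac{1}{-41717 - w{\left(-18 \right)}} = \frac{1}{-41717 - \left(-41 - 18\right)} = \frac{1}{-41717 - -59} = \frac{1}{-41717 + 59} = \frac{1}{-41658} = - \frac{1}{41658}$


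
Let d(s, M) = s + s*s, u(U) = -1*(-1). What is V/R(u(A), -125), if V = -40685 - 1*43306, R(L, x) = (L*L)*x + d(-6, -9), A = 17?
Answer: 83991/95 ≈ 884.12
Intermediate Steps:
u(U) = 1
d(s, M) = s + s**2
R(L, x) = 30 + x*L**2 (R(L, x) = (L*L)*x - 6*(1 - 6) = L**2*x - 6*(-5) = x*L**2 + 30 = 30 + x*L**2)
V = -83991 (V = -40685 - 43306 = -83991)
V/R(u(A), -125) = -83991/(30 - 125*1**2) = -83991/(30 - 125*1) = -83991/(30 - 125) = -83991/(-95) = -83991*(-1/95) = 83991/95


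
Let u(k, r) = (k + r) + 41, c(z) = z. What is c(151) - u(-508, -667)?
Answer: 1285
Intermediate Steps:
u(k, r) = 41 + k + r
c(151) - u(-508, -667) = 151 - (41 - 508 - 667) = 151 - 1*(-1134) = 151 + 1134 = 1285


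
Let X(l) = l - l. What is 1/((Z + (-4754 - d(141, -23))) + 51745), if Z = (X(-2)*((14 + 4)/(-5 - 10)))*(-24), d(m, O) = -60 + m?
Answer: 1/46910 ≈ 2.1317e-5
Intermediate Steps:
X(l) = 0
Z = 0 (Z = (0*((14 + 4)/(-5 - 10)))*(-24) = (0*(18/(-15)))*(-24) = (0*(18*(-1/15)))*(-24) = (0*(-6/5))*(-24) = 0*(-24) = 0)
1/((Z + (-4754 - d(141, -23))) + 51745) = 1/((0 + (-4754 - (-60 + 141))) + 51745) = 1/((0 + (-4754 - 1*81)) + 51745) = 1/((0 + (-4754 - 81)) + 51745) = 1/((0 - 4835) + 51745) = 1/(-4835 + 51745) = 1/46910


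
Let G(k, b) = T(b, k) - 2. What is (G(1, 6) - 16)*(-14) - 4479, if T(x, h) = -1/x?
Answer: -12674/3 ≈ -4224.7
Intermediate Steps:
G(k, b) = -2 - 1/b (G(k, b) = -1/b - 2 = -2 - 1/b)
(G(1, 6) - 16)*(-14) - 4479 = ((-2 - 1/6) - 16)*(-14) - 4479 = (-13/6 - 16)*(-14) - 4479 = -109/6*(-14) - 4479 = 763/3 - 4479 = -12674/3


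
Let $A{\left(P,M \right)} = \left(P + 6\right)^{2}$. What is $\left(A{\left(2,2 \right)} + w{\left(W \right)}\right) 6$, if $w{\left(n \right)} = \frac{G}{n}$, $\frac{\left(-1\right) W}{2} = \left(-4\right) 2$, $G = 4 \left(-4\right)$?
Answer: $378$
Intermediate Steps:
$G = -16$
$W = 16$ ($W = - 2 \left(\left(-4\right) 2\right) = \left(-2\right) \left(-8\right) = 16$)
$A{\left(P,M \right)} = \left(6 + P\right)^{2}$
$w{\left(n \right)} = - \frac{16}{n}$
$\left(A{\left(2,2 \right)} + w{\left(W \right)}\right) 6 = \left(\left(6 + 2\right)^{2} - \frac{16}{16}\right) 6 = \left(8^{2} - 1\right) 6 = \left(64 - 1\right) 6 = 63 \cdot 6 = 378$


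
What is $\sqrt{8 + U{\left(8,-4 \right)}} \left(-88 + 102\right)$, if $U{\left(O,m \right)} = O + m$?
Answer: $28 \sqrt{3} \approx 48.497$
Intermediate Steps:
$\sqrt{8 + U{\left(8,-4 \right)}} \left(-88 + 102\right) = \sqrt{8 + \left(8 - 4\right)} \left(-88 + 102\right) = \sqrt{8 + 4} \cdot 14 = \sqrt{12} \cdot 14 = 2 \sqrt{3} \cdot 14 = 28 \sqrt{3}$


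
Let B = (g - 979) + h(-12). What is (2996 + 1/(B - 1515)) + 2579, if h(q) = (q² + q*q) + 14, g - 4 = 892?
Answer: 7225199/1296 ≈ 5575.0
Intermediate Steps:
g = 896 (g = 4 + 892 = 896)
h(q) = 14 + 2*q² (h(q) = (q² + q²) + 14 = 2*q² + 14 = 14 + 2*q²)
B = 219 (B = (896 - 979) + (14 + 2*(-12)²) = -83 + (14 + 2*144) = -83 + (14 + 288) = -83 + 302 = 219)
(2996 + 1/(B - 1515)) + 2579 = (2996 + 1/(219 - 1515)) + 2579 = (2996 + 1/(-1296)) + 2579 = (2996 - 1/1296) + 2579 = 3882815/1296 + 2579 = 7225199/1296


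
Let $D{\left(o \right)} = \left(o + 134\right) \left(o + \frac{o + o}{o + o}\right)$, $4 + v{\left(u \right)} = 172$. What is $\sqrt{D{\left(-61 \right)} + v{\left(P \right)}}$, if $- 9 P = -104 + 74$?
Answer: $18 i \sqrt{13} \approx 64.9 i$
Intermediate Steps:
$P = \frac{10}{3}$ ($P = - \frac{-104 + 74}{9} = \left(- \frac{1}{9}\right) \left(-30\right) = \frac{10}{3} \approx 3.3333$)
$v{\left(u \right)} = 168$ ($v{\left(u \right)} = -4 + 172 = 168$)
$D{\left(o \right)} = \left(1 + o\right) \left(134 + o\right)$ ($D{\left(o \right)} = \left(134 + o\right) \left(o + \frac{2 o}{2 o}\right) = \left(134 + o\right) \left(o + 2 o \frac{1}{2 o}\right) = \left(134 + o\right) \left(o + 1\right) = \left(134 + o\right) \left(1 + o\right) = \left(1 + o\right) \left(134 + o\right)$)
$\sqrt{D{\left(-61 \right)} + v{\left(P \right)}} = \sqrt{\left(134 + \left(-61\right)^{2} + 135 \left(-61\right)\right) + 168} = \sqrt{\left(134 + 3721 - 8235\right) + 168} = \sqrt{-4380 + 168} = \sqrt{-4212} = 18 i \sqrt{13}$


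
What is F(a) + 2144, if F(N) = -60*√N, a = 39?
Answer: 2144 - 60*√39 ≈ 1769.3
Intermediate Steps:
F(a) + 2144 = -60*√39 + 2144 = 2144 - 60*√39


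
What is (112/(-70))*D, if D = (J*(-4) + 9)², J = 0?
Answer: -648/5 ≈ -129.60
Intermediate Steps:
D = 81 (D = (0*(-4) + 9)² = (0 + 9)² = 9² = 81)
(112/(-70))*D = (112/(-70))*81 = (112*(-1/70))*81 = -8/5*81 = -648/5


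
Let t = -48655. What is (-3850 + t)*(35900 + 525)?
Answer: -1912494625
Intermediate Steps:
(-3850 + t)*(35900 + 525) = (-3850 - 48655)*(35900 + 525) = -52505*36425 = -1912494625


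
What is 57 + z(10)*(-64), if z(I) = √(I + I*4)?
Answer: 57 - 320*√2 ≈ -395.55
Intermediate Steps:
z(I) = √5*√I (z(I) = √(I + 4*I) = √(5*I) = √5*√I)
57 + z(10)*(-64) = 57 + (√5*√10)*(-64) = 57 + (5*√2)*(-64) = 57 - 320*√2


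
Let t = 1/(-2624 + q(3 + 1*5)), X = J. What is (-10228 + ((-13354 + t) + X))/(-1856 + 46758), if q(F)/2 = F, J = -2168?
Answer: -6105091/10645856 ≈ -0.57347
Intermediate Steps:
X = -2168
q(F) = 2*F
t = -1/2608 (t = 1/(-2624 + 2*(3 + 1*5)) = 1/(-2624 + 2*(3 + 5)) = 1/(-2624 + 2*8) = 1/(-2624 + 16) = 1/(-2608) = -1/2608 ≈ -0.00038344)
(-10228 + ((-13354 + t) + X))/(-1856 + 46758) = (-10228 + ((-13354 - 1/2608) - 2168))/(-1856 + 46758) = (-10228 + (-34827233/2608 - 2168))/44902 = (-10228 - 40481377/2608)*(1/44902) = -67156001/2608*1/44902 = -6105091/10645856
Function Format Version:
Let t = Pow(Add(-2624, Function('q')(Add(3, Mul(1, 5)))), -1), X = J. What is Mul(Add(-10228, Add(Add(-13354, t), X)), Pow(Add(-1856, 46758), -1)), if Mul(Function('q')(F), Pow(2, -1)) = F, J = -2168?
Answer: Rational(-6105091, 10645856) ≈ -0.57347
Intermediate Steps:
X = -2168
Function('q')(F) = Mul(2, F)
t = Rational(-1, 2608) (t = Pow(Add(-2624, Mul(2, Add(3, Mul(1, 5)))), -1) = Pow(Add(-2624, Mul(2, Add(3, 5))), -1) = Pow(Add(-2624, Mul(2, 8)), -1) = Pow(Add(-2624, 16), -1) = Pow(-2608, -1) = Rational(-1, 2608) ≈ -0.00038344)
Mul(Add(-10228, Add(Add(-13354, t), X)), Pow(Add(-1856, 46758), -1)) = Mul(Add(-10228, Add(Add(-13354, Rational(-1, 2608)), -2168)), Pow(Add(-1856, 46758), -1)) = Mul(Add(-10228, Add(Rational(-34827233, 2608), -2168)), Pow(44902, -1)) = Mul(Add(-10228, Rational(-40481377, 2608)), Rational(1, 44902)) = Mul(Rational(-67156001, 2608), Rational(1, 44902)) = Rational(-6105091, 10645856)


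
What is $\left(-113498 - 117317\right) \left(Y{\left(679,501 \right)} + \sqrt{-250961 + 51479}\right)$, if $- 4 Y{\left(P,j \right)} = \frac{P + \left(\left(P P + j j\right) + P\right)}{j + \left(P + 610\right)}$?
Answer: $\frac{4116585525}{179} - 230815 i \sqrt{199482} \approx 2.2998 \cdot 10^{7} - 1.0309 \cdot 10^{8} i$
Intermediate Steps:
$Y{\left(P,j \right)} = - \frac{P^{2} + j^{2} + 2 P}{4 \left(610 + P + j\right)}$ ($Y{\left(P,j \right)} = - \frac{\left(P + \left(\left(P P + j j\right) + P\right)\right) \frac{1}{j + \left(P + 610\right)}}{4} = - \frac{\left(P + \left(\left(P^{2} + j^{2}\right) + P\right)\right) \frac{1}{j + \left(610 + P\right)}}{4} = - \frac{\left(P + \left(P + P^{2} + j^{2}\right)\right) \frac{1}{610 + P + j}}{4} = - \frac{\left(P^{2} + j^{2} + 2 P\right) \frac{1}{610 + P + j}}{4} = - \frac{\frac{1}{610 + P + j} \left(P^{2} + j^{2} + 2 P\right)}{4} = - \frac{P^{2} + j^{2} + 2 P}{4 \left(610 + P + j\right)}$)
$\left(-113498 - 117317\right) \left(Y{\left(679,501 \right)} + \sqrt{-250961 + 51479}\right) = \left(-113498 - 117317\right) \left(\frac{- 679^{2} - 501^{2} - 1358}{4 \left(610 + 679 + 501\right)} + \sqrt{-250961 + 51479}\right) = - 230815 \left(\frac{\left(-1\right) 461041 - 251001 - 1358}{4 \cdot 1790} + \sqrt{-199482}\right) = - 230815 \left(\frac{1}{4} \cdot \frac{1}{1790} \left(-461041 - 251001 - 1358\right) + i \sqrt{199482}\right) = - 230815 \left(\frac{1}{4} \cdot \frac{1}{1790} \left(-713400\right) + i \sqrt{199482}\right) = - 230815 \left(- \frac{17835}{179} + i \sqrt{199482}\right) = \frac{4116585525}{179} - 230815 i \sqrt{199482}$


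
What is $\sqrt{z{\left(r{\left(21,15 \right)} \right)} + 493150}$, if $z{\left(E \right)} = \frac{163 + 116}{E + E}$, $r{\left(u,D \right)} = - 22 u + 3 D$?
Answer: $\frac{\sqrt{38112578746}}{278} \approx 702.25$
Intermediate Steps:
$z{\left(E \right)} = \frac{279}{2 E}$
$\sqrt{z{\left(r{\left(21,15 \right)} \right)} + 493150} = \sqrt{\frac{279}{2 \left(\left(-22\right) 21 + 3 \cdot 15\right)} + 493150} = \sqrt{\frac{279}{2 \left(-462 + 45\right)} + 493150} = \sqrt{\frac{279}{2 \left(-417\right)} + 493150} = \sqrt{\frac{279}{2} \left(- \frac{1}{417}\right) + 493150} = \sqrt{- \frac{93}{278} + 493150} = \sqrt{\frac{137095607}{278}} = \frac{\sqrt{38112578746}}{278}$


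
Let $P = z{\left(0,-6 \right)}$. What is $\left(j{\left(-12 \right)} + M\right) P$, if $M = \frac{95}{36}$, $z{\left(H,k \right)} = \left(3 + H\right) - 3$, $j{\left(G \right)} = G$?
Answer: $0$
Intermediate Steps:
$z{\left(H,k \right)} = H$
$P = 0$
$M = \frac{95}{36}$ ($M = 95 \cdot \frac{1}{36} = \frac{95}{36} \approx 2.6389$)
$\left(j{\left(-12 \right)} + M\right) P = \left(-12 + \frac{95}{36}\right) 0 = \left(- \frac{337}{36}\right) 0 = 0$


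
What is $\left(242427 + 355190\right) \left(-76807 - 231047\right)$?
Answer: $-183978783918$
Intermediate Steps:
$\left(242427 + 355190\right) \left(-76807 - 231047\right) = 597617 \left(-307854\right) = -183978783918$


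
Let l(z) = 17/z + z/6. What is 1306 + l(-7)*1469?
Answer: -166967/42 ≈ -3975.4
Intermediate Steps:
l(z) = 17/z + z/6 (l(z) = 17/z + z*(⅙) = 17/z + z/6)
1306 + l(-7)*1469 = 1306 + (17/(-7) + (⅙)*(-7))*1469 = 1306 + (17*(-⅐) - 7/6)*1469 = 1306 + (-17/7 - 7/6)*1469 = 1306 - 151/42*1469 = 1306 - 221819/42 = -166967/42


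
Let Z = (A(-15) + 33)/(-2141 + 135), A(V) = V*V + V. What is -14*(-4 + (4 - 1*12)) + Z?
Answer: 336765/2006 ≈ 167.88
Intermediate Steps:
A(V) = V + V² (A(V) = V² + V = V + V²)
Z = -243/2006 (Z = (-15*(1 - 15) + 33)/(-2141 + 135) = (-15*(-14) + 33)/(-2006) = (210 + 33)*(-1/2006) = 243*(-1/2006) = -243/2006 ≈ -0.12114)
-14*(-4 + (4 - 1*12)) + Z = -14*(-4 + (4 - 1*12)) - 243/2006 = -14*(-4 + (4 - 12)) - 243/2006 = -14*(-4 - 8) - 243/2006 = -14*(-12) - 243/2006 = 168 - 243/2006 = 336765/2006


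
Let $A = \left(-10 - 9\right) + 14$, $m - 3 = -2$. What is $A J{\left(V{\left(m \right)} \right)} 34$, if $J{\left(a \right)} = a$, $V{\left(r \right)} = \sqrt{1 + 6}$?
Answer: $- 170 \sqrt{7} \approx -449.78$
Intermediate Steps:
$m = 1$ ($m = 3 - 2 = 1$)
$V{\left(r \right)} = \sqrt{7}$
$A = -5$ ($A = -19 + 14 = -5$)
$A J{\left(V{\left(m \right)} \right)} 34 = - 5 \sqrt{7} \cdot 34 = - 170 \sqrt{7}$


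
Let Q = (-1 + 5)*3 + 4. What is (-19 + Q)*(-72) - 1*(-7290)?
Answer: 7506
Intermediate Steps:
Q = 16 (Q = 4*3 + 4 = 12 + 4 = 16)
(-19 + Q)*(-72) - 1*(-7290) = (-19 + 16)*(-72) - 1*(-7290) = -3*(-72) + 7290 = 216 + 7290 = 7506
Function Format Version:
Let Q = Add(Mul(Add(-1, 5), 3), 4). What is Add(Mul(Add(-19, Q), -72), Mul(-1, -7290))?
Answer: 7506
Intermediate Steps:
Q = 16 (Q = Add(Mul(4, 3), 4) = Add(12, 4) = 16)
Add(Mul(Add(-19, Q), -72), Mul(-1, -7290)) = Add(Mul(Add(-19, 16), -72), Mul(-1, -7290)) = Add(Mul(-3, -72), 7290) = Add(216, 7290) = 7506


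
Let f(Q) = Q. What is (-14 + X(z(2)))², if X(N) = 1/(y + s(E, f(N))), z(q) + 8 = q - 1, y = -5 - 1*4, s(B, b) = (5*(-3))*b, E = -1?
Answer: 1803649/9216 ≈ 195.71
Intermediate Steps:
s(B, b) = -15*b
y = -9 (y = -5 - 4 = -9)
z(q) = -9 + q (z(q) = -8 + (q - 1) = -8 + (-1 + q) = -9 + q)
X(N) = 1/(-9 - 15*N)
(-14 + X(z(2)))² = (-14 - 1/(9 + 15*(-9 + 2)))² = (-14 - 1/(9 + 15*(-7)))² = (-14 - 1/(9 - 105))² = (-14 - 1/(-96))² = (-14 - 1*(-1/96))² = (-14 + 1/96)² = (-1343/96)² = 1803649/9216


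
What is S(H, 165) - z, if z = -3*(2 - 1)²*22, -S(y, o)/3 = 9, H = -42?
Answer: 39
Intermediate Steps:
S(y, o) = -27 (S(y, o) = -3*9 = -27)
z = -66 (z = -3*1²*22 = -3*1*22 = -3*22 = -66)
S(H, 165) - z = -27 - 1*(-66) = -27 + 66 = 39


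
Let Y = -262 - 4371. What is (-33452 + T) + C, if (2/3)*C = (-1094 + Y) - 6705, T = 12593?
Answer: -39507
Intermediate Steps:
Y = -4633
C = -18648 (C = 3*((-1094 - 4633) - 6705)/2 = 3*(-5727 - 6705)/2 = (3/2)*(-12432) = -18648)
(-33452 + T) + C = (-33452 + 12593) - 18648 = -20859 - 18648 = -39507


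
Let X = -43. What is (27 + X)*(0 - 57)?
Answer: 912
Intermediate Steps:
(27 + X)*(0 - 57) = (27 - 43)*(0 - 57) = -16*(-57) = 912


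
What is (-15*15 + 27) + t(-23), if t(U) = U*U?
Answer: 331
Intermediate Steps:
t(U) = U²
(-15*15 + 27) + t(-23) = (-15*15 + 27) + (-23)² = (-225 + 27) + 529 = -198 + 529 = 331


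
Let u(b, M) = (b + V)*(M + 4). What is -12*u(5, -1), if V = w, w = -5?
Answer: 0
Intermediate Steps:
V = -5
u(b, M) = (-5 + b)*(4 + M) (u(b, M) = (b - 5)*(M + 4) = (-5 + b)*(4 + M))
-12*u(5, -1) = -12*(-20 - 5*(-1) + 4*5 - 1*5) = -12*(-20 + 5 + 20 - 5) = -12*0 = 0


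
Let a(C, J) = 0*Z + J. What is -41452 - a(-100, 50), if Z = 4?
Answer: -41502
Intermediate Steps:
a(C, J) = J (a(C, J) = 0*4 + J = 0 + J = J)
-41452 - a(-100, 50) = -41452 - 1*50 = -41452 - 50 = -41502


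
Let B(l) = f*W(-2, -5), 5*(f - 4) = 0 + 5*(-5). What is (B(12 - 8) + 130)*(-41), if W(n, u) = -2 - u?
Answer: -5207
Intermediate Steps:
f = -1 (f = 4 + (0 + 5*(-5))/5 = 4 + (0 - 25)/5 = 4 + (1/5)*(-25) = 4 - 5 = -1)
B(l) = -3 (B(l) = -(-2 - 1*(-5)) = -(-2 + 5) = -1*3 = -3)
(B(12 - 8) + 130)*(-41) = (-3 + 130)*(-41) = 127*(-41) = -5207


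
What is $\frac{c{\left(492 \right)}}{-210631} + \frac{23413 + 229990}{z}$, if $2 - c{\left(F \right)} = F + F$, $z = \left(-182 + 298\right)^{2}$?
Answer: $\frac{53387741085}{2834250736} \approx 18.837$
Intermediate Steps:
$z = 13456$ ($z = 116^{2} = 13456$)
$c{\left(F \right)} = 2 - 2 F$ ($c{\left(F \right)} = 2 - \left(F + F\right) = 2 - 2 F$)
$\frac{c{\left(492 \right)}}{-210631} + \frac{23413 + 229990}{z} = \frac{2 - 984}{-210631} + \frac{23413 + 229990}{13456} = \left(2 - 984\right) \left(- \frac{1}{210631}\right) + 253403 \cdot \frac{1}{13456} = \left(-982\right) \left(- \frac{1}{210631}\right) + \frac{253403}{13456} = \frac{982}{210631} + \frac{253403}{13456} = \frac{53387741085}{2834250736}$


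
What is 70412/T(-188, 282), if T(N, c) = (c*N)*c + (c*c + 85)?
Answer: -70412/14870903 ≈ -0.0047349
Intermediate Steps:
T(N, c) = 85 + c² + N*c² (T(N, c) = (N*c)*c + (c² + 85) = N*c² + (85 + c²) = 85 + c² + N*c²)
70412/T(-188, 282) = 70412/(85 + 282² - 188*282²) = 70412/(85 + 79524 - 188*79524) = 70412/(85 + 79524 - 14950512) = 70412/(-14870903) = 70412*(-1/14870903) = -70412/14870903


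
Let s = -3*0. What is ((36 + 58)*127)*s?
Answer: 0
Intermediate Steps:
s = 0
((36 + 58)*127)*s = ((36 + 58)*127)*0 = (94*127)*0 = 11938*0 = 0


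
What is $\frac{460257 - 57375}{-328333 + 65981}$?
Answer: $- \frac{201441}{131176} \approx -1.5357$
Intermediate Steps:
$\frac{460257 - 57375}{-328333 + 65981} = \frac{402882}{-262352} = 402882 \left(- \frac{1}{262352}\right) = - \frac{201441}{131176}$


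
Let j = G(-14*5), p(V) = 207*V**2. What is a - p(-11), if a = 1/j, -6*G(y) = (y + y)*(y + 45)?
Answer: -43832253/1750 ≈ -25047.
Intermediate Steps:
G(y) = -y*(45 + y)/3 (G(y) = -(y + y)*(y + 45)/6 = -2*y*(45 + y)/6 = -y*(45 + y)/3)
j = -1750/3 (j = -(-14*5)*(45 - 14*5)/3 = -1/3*(-70)*(45 - 70) = -1/3*(-70)*(-25) = -1750/3 ≈ -583.33)
a = -3/1750 (a = 1/(-1750/3) = -3/1750 ≈ -0.0017143)
a - p(-11) = -3/1750 - 207*(-11)**2 = -3/1750 - 207*121 = -3/1750 - 1*25047 = -3/1750 - 25047 = -43832253/1750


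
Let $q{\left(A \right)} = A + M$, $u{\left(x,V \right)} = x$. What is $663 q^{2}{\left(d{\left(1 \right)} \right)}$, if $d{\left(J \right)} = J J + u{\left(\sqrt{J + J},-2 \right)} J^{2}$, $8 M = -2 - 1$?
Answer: $\frac{101439}{64} + \frac{3315 \sqrt{2}}{4} \approx 2757.0$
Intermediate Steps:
$M = - \frac{3}{8}$ ($M = \frac{-2 - 1}{8} = \frac{1}{8} \left(-3\right) = - \frac{3}{8} \approx -0.375$)
$d{\left(J \right)} = J^{2} + \sqrt{2} J^{\frac{5}{2}}$ ($d{\left(J \right)} = J J + \sqrt{J + J} J^{2} = J^{2} + \sqrt{2 J} J^{2} = J^{2} + \sqrt{2} \sqrt{J} J^{2} = J^{2} + \sqrt{2} J^{\frac{5}{2}}$)
$q{\left(A \right)} = - \frac{3}{8} + A$ ($q{\left(A \right)} = A - \frac{3}{8} = - \frac{3}{8} + A$)
$663 q^{2}{\left(d{\left(1 \right)} \right)} = 663 \left(- \frac{3}{8} + \left(1^{2} + \sqrt{2} \cdot 1^{\frac{5}{2}}\right)\right)^{2} = 663 \left(- \frac{3}{8} + \left(1 + \sqrt{2} \cdot 1\right)\right)^{2} = 663 \left(- \frac{3}{8} + \left(1 + \sqrt{2}\right)\right)^{2} = 663 \left(\frac{5}{8} + \sqrt{2}\right)^{2}$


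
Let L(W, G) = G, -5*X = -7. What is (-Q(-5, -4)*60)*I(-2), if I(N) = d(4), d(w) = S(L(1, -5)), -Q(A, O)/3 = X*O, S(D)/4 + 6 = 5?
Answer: 4032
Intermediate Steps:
X = 7/5 (X = -1/5*(-7) = 7/5 ≈ 1.4000)
S(D) = -4 (S(D) = -24 + 4*5 = -24 + 20 = -4)
Q(A, O) = -21*O/5
d(w) = -4
I(N) = -4
(-Q(-5, -4)*60)*I(-2) = (-(-21)*(-4)/5*60)*(-4) = (-1*84/5*60)*(-4) = -84/5*60*(-4) = -1008*(-4) = 4032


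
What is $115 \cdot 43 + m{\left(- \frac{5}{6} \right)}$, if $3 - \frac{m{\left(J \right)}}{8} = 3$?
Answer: $4945$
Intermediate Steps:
$m{\left(J \right)} = 0$ ($m{\left(J \right)} = 24 - 24 = 0$)
$115 \cdot 43 + m{\left(- \frac{5}{6} \right)} = 115 \cdot 43 + 0 = 4945 + 0 = 4945$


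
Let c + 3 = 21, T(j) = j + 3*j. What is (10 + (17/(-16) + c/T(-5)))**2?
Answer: 413449/6400 ≈ 64.601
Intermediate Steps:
T(j) = 4*j
c = 18 (c = -3 + 21 = 18)
(10 + (17/(-16) + c/T(-5)))**2 = (10 + (17/(-16) + 18/((4*(-5)))))**2 = (10 + (17*(-1/16) + 18/(-20)))**2 = (10 + (-17/16 + 18*(-1/20)))**2 = (10 + (-17/16 - 9/10))**2 = (10 - 157/80)**2 = (643/80)**2 = 413449/6400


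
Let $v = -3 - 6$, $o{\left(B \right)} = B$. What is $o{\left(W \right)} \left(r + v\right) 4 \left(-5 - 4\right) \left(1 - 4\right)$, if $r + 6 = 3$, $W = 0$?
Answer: $0$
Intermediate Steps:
$r = -3$ ($r = -6 + 3 = -3$)
$v = -9$ ($v = -3 - 6 = -9$)
$o{\left(W \right)} \left(r + v\right) 4 \left(-5 - 4\right) \left(1 - 4\right) = 0 \left(-3 - 9\right) 4 \left(-5 - 4\right) \left(1 - 4\right) = 0 \left(\left(-12\right) 4\right) \left(-5 - 4\right) \left(-3\right) = 0 \left(-48\right) \left(\left(-9\right) \left(-3\right)\right) = 0 \cdot 27 = 0$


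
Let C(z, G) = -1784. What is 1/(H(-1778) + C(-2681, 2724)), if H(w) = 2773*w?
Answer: -1/4932178 ≈ -2.0275e-7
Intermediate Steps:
1/(H(-1778) + C(-2681, 2724)) = 1/(2773*(-1778) - 1784) = 1/(-4930394 - 1784) = 1/(-4932178) = -1/4932178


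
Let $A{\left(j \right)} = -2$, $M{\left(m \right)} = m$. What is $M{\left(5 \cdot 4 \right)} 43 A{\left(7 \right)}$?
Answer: $-1720$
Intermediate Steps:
$M{\left(5 \cdot 4 \right)} 43 A{\left(7 \right)} = 5 \cdot 4 \cdot 43 \left(-2\right) = 20 \cdot 43 \left(-2\right) = 860 \left(-2\right) = -1720$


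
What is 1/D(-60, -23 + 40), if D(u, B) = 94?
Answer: 1/94 ≈ 0.010638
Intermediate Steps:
1/D(-60, -23 + 40) = 1/94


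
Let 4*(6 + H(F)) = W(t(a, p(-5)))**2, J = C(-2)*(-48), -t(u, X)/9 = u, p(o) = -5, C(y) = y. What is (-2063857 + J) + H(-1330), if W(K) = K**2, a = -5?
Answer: -4154443/4 ≈ -1.0386e+6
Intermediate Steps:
t(u, X) = -9*u
J = 96 (J = -2*(-48) = 96)
H(F) = 4100601/4 (H(F) = -6 + ((-9*(-5))**2)**2/4 = -6 + (45**2)**2/4 = -6 + (1/4)*2025**2 = -6 + (1/4)*4100625 = -6 + 4100625/4 = 4100601/4)
(-2063857 + J) + H(-1330) = (-2063857 + 96) + 4100601/4 = -2063761 + 4100601/4 = -4154443/4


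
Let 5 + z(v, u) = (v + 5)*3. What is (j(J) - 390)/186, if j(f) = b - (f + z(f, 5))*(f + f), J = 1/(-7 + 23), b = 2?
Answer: -12457/5952 ≈ -2.0929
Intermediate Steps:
z(v, u) = 10 + 3*v (z(v, u) = -5 + (v + 5)*3 = -5 + (5 + v)*3 = -5 + (15 + 3*v) = 10 + 3*v)
J = 1/16 ≈ 0.062500
j(f) = 2 - 2*f*(10 + 4*f) (j(f) = 2 - (f + (10 + 3*f))*(f + f) = 2 - (10 + 4*f)*2*f = 2 - 2*f*(10 + 4*f))
(j(J) - 390)/186 = ((2 - 20*1/16 - 8*(1/16)**2) - 390)/186 = ((2 - 5/4 - 8*1/256) - 390)*(1/186) = ((2 - 5/4 - 1/32) - 390)*(1/186) = (23/32 - 390)*(1/186) = -12457/32*1/186 = -12457/5952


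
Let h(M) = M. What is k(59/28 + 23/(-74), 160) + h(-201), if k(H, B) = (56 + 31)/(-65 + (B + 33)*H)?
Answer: -58568301/291833 ≈ -200.69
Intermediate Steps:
k(H, B) = 87/(-65 + H*(33 + B)) (k(H, B) = 87/(-65 + (33 + B)*H) = 87/(-65 + H*(33 + B)))
k(59/28 + 23/(-74), 160) + h(-201) = 87/(-65 + 33*(59/28 + 23/(-74)) + 160*(59/28 + 23/(-74))) - 201 = 87/(-65 + 33*(59*(1/28) + 23*(-1/74)) + 160*(59*(1/28) + 23*(-1/74))) - 201 = 87/(-65 + 33*(59/28 - 23/74) + 160*(59/28 - 23/74)) - 201 = 87/(-65 + 33*(1861/1036) + 160*(1861/1036)) - 201 = 87/(-65 + 61413/1036 + 74440/259) - 201 = 87/(291833/1036) - 201 = 87*(1036/291833) - 201 = 90132/291833 - 201 = -58568301/291833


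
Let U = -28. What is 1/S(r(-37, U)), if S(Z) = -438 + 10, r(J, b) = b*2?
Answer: -1/428 ≈ -0.0023364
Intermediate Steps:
r(J, b) = 2*b
S(Z) = -428
1/S(r(-37, U)) = 1/(-428) = -1/428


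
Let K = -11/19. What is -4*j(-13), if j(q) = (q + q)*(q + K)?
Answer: -26832/19 ≈ -1412.2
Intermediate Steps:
K = -11/19 (K = -11*1/19 = -11/19 ≈ -0.57895)
j(q) = 2*q*(-11/19 + q) (j(q) = (q + q)*(q - 11/19) = (2*q)*(-11/19 + q) = 2*q*(-11/19 + q))
-4*j(-13) = -8*(-13)*(-11 + 19*(-13))/19 = -8*(-13)*(-11 - 247)/19 = -8*(-13)*(-258)/19 = -4*6708/19 = -26832/19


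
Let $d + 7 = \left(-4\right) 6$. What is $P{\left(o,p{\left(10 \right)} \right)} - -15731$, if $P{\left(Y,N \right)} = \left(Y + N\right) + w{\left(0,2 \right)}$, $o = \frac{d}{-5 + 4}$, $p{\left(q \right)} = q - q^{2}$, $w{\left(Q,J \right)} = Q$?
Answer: $15672$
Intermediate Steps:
$d = -31$ ($d = -7 - 24 = -31$)
$o = 31$ ($o = \frac{1}{-5 + 4} \left(-31\right) = \frac{1}{-1} \left(-31\right) = \left(-1\right) \left(-31\right) = 31$)
$P{\left(Y,N \right)} = N + Y$ ($P{\left(Y,N \right)} = \left(Y + N\right) + 0 = \left(N + Y\right) + 0 = N + Y$)
$P{\left(o,p{\left(10 \right)} \right)} - -15731 = \left(10 \left(1 - 10\right) + 31\right) - -15731 = \left(10 \left(1 - 10\right) + 31\right) + 15731 = \left(10 \left(-9\right) + 31\right) + 15731 = \left(-90 + 31\right) + 15731 = -59 + 15731 = 15672$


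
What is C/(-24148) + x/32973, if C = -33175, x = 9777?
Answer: 443324757/265410668 ≈ 1.6703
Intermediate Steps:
C/(-24148) + x/32973 = -33175/(-24148) + 9777/32973 = -33175*(-1/24148) + 9777*(1/32973) = 33175/24148 + 3259/10991 = 443324757/265410668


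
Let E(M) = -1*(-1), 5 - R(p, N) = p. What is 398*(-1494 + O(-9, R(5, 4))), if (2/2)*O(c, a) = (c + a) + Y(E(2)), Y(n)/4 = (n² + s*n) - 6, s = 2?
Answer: -602970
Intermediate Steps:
R(p, N) = 5 - p
E(M) = 1
Y(n) = -24 + 4*n² + 8*n (Y(n) = 4*((n² + 2*n) - 6) = 4*(-6 + n² + 2*n) = -24 + 4*n² + 8*n)
O(c, a) = -12 + a + c (O(c, a) = (c + a) + (-24 + 4*1² + 8*1) = (a + c) + (-24 + 4*1 + 8) = (a + c) + (-24 + 4 + 8) = (a + c) - 12 = -12 + a + c)
398*(-1494 + O(-9, R(5, 4))) = 398*(-1494 + (-12 + (5 - 1*5) - 9)) = 398*(-1494 + (-12 + (5 - 5) - 9)) = 398*(-1494 + (-12 + 0 - 9)) = 398*(-1494 - 21) = 398*(-1515) = -602970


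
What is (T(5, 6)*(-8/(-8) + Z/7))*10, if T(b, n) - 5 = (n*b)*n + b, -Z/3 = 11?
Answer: -49400/7 ≈ -7057.1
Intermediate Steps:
Z = -33 (Z = -3*11 = -33)
T(b, n) = 5 + b + b*n² (T(b, n) = 5 + ((n*b)*n + b) = 5 + ((b*n)*n + b) = 5 + (b*n² + b) = 5 + (b + b*n²) = 5 + b + b*n²)
(T(5, 6)*(-8/(-8) + Z/7))*10 = ((5 + 5 + 5*6²)*(-8/(-8) - 33/7))*10 = ((5 + 5 + 5*36)*(-8*(-⅛) - 33*⅐))*10 = ((5 + 5 + 180)*(1 - 33/7))*10 = (190*(-26/7))*10 = -4940/7*10 = -49400/7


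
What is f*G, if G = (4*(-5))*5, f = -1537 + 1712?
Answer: -17500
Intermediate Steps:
f = 175
G = -100 (G = -20*5 = -100)
f*G = 175*(-100) = -17500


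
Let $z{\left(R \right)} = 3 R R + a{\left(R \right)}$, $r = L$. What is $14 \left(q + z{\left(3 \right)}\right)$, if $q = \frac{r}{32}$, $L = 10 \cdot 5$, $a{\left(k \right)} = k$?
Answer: $\frac{3535}{8} \approx 441.88$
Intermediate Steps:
$L = 50$
$r = 50$
$z{\left(R \right)} = R + 3 R^{2}$ ($z{\left(R \right)} = 3 R R + R = 3 R^{2} + R = R + 3 R^{2}$)
$q = \frac{25}{16}$ ($q = \frac{50}{32} = 50 \cdot \frac{1}{32} = \frac{25}{16} \approx 1.5625$)
$14 \left(q + z{\left(3 \right)}\right) = 14 \left(\frac{25}{16} + 3 \left(1 + 3 \cdot 3\right)\right) = 14 \left(\frac{25}{16} + 3 \left(1 + 9\right)\right) = 14 \left(\frac{25}{16} + 3 \cdot 10\right) = 14 \left(\frac{25}{16} + 30\right) = 14 \cdot \frac{505}{16} = \frac{3535}{8}$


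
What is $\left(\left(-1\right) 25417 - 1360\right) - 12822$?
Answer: $-39599$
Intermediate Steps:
$\left(\left(-1\right) 25417 - 1360\right) - 12822 = \left(-25417 - 1360\right) - 12822 = -26777 - 12822 = -39599$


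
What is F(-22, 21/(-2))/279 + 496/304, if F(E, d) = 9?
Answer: 980/589 ≈ 1.6638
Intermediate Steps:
F(-22, 21/(-2))/279 + 496/304 = 9/279 + 496/304 = 9*(1/279) + 496*(1/304) = 1/31 + 31/19 = 980/589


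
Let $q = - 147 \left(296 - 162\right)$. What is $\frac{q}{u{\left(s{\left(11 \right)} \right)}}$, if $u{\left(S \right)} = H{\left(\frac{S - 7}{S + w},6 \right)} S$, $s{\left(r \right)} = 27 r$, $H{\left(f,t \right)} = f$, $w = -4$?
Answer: $- \frac{961919}{14355} \approx -67.009$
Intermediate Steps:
$u{\left(S \right)} = \frac{S \left(-7 + S\right)}{-4 + S}$ ($u{\left(S \right)} = \frac{S - 7}{S - 4} S = \frac{-7 + S}{-4 + S} S = \frac{S \left(-7 + S\right)}{-4 + S}$)
$q = -19698$ ($q = \left(-147\right) 134 = -19698$)
$\frac{q}{u{\left(s{\left(11 \right)} \right)}} = - \frac{19698}{27 \cdot 11 \frac{1}{-4 + 27 \cdot 11} \left(-7 + 27 \cdot 11\right)} = - \frac{19698}{297 \frac{1}{-4 + 297} \left(-7 + 297\right)} = - \frac{19698}{297 \cdot \frac{1}{293} \cdot 290} = - \frac{19698}{\frac{86130}{293}} = \left(-19698\right) \frac{293}{86130} = - \frac{961919}{14355}$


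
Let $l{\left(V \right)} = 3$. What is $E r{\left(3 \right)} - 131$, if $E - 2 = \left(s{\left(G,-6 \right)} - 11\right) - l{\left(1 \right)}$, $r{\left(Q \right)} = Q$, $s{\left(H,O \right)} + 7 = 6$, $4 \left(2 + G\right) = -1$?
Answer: $-170$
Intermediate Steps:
$G = - \frac{9}{4}$ ($G = -2 + \frac{1}{4} \left(-1\right) = -2 - \frac{1}{4} = - \frac{9}{4} \approx -2.25$)
$s{\left(H,O \right)} = -1$ ($s{\left(H,O \right)} = -7 + 6 = -1$)
$E = -13$ ($E = 2 - 15 = -13$)
$E r{\left(3 \right)} - 131 = \left(-13\right) 3 - 131 = -39 - 131 = -170$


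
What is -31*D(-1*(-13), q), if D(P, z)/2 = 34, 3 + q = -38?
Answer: -2108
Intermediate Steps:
q = -41 (q = -3 - 38 = -41)
D(P, z) = 68 (D(P, z) = 2*34 = 68)
-31*D(-1*(-13), q) = -31*68 = -2108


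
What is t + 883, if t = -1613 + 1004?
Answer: 274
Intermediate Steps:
t = -609
t + 883 = -609 + 883 = 274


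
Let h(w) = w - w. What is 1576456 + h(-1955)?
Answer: 1576456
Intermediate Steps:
h(w) = 0
1576456 + h(-1955) = 1576456 + 0 = 1576456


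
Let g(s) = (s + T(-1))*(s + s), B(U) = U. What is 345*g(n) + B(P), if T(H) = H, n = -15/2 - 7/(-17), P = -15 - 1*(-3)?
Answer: 22857939/578 ≈ 39547.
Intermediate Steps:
P = -12 (P = -15 + 3 = -12)
n = -241/34 (n = -15*½ - 7*(-1/17) = -15/2 + 7/17 = -241/34 ≈ -7.0882)
g(s) = 2*s*(-1 + s) (g(s) = (s - 1)*(s + s) = (-1 + s)*(2*s) = 2*s*(-1 + s))
345*g(n) + B(P) = 345*(2*(-241/34)*(-1 - 241/34)) - 12 = 345*(2*(-241/34)*(-275/34)) - 12 = 345*(66275/578) - 12 = 22864875/578 - 12 = 22857939/578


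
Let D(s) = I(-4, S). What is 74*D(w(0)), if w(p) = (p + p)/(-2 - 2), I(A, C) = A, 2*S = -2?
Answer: -296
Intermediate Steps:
S = -1 (S = (1/2)*(-2) = -1)
w(p) = -p/2 (w(p) = (2*p)/(-4) = (2*p)*(-1/4) = -p/2)
D(s) = -4
74*D(w(0)) = 74*(-4) = -296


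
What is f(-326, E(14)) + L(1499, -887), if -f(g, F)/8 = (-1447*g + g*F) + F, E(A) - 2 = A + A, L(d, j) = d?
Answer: -3694277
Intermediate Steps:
E(A) = 2 + 2*A (E(A) = 2 + (A + A) = 2 + 2*A)
f(g, F) = -8*F + 11576*g - 8*F*g (f(g, F) = -8*((-1447*g + g*F) + F) = -8*((-1447*g + F*g) + F) = -8*(F - 1447*g + F*g) = -8*F + 11576*g - 8*F*g)
f(-326, E(14)) + L(1499, -887) = (-8*(2 + 2*14) + 11576*(-326) - 8*(2 + 2*14)*(-326)) + 1499 = (-8*(2 + 28) - 3773776 - 8*(2 + 28)*(-326)) + 1499 = (-8*30 - 3773776 - 8*30*(-326)) + 1499 = (-240 - 3773776 + 78240) + 1499 = -3695776 + 1499 = -3694277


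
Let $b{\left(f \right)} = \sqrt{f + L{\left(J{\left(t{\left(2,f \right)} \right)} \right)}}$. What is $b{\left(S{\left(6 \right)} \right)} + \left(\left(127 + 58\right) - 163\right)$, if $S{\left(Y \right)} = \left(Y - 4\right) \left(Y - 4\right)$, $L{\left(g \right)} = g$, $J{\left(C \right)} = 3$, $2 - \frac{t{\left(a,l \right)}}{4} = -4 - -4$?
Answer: $22 + \sqrt{7} \approx 24.646$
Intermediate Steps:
$t{\left(a,l \right)} = 8$ ($t{\left(a,l \right)} = 8 - 4 \left(-4 - -4\right) = 8 - 4 \left(-4 + 4\right) = 8 - 0 = 8 + 0 = 8$)
$S{\left(Y \right)} = \left(-4 + Y\right)^{2}$ ($S{\left(Y \right)} = \left(-4 + Y\right) \left(-4 + Y\right) = \left(-4 + Y\right)^{2}$)
$b{\left(f \right)} = \sqrt{3 + f}$ ($b{\left(f \right)} = \sqrt{f + 3} = \sqrt{3 + f}$)
$b{\left(S{\left(6 \right)} \right)} + \left(\left(127 + 58\right) - 163\right) = \sqrt{3 + \left(-4 + 6\right)^{2}} + \left(\left(127 + 58\right) - 163\right) = \sqrt{3 + 2^{2}} + \left(185 - 163\right) = \sqrt{3 + 4} + 22 = \sqrt{7} + 22 = 22 + \sqrt{7}$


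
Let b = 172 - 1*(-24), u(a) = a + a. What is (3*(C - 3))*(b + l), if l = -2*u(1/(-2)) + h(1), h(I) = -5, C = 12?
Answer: 5211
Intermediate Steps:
u(a) = 2*a
l = -3 (l = -4/(-2) - 5 = -4*(-1)/2 - 5 = -2*(-1) - 5 = 2 - 5 = -3)
b = 196 (b = 172 + 24 = 196)
(3*(C - 3))*(b + l) = (3*(12 - 3))*(196 - 3) = (3*9)*193 = 27*193 = 5211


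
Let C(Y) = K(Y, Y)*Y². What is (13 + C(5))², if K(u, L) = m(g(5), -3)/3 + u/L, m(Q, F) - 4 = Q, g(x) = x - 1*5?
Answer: 45796/9 ≈ 5088.4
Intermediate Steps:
g(x) = -5 + x (g(x) = x - 5 = -5 + x)
m(Q, F) = 4 + Q
K(u, L) = 4/3 + u/L (K(u, L) = (4 + (-5 + 5))/3 + u/L = (4 + 0)*(⅓) + u/L = 4*(⅓) + u/L = 4/3 + u/L)
C(Y) = 7*Y²/3 (C(Y) = (4/3 + Y/Y)*Y² = (4/3 + 1)*Y² = 7*Y²/3)
(13 + C(5))² = (13 + (7/3)*5²)² = (13 + (7/3)*25)² = (13 + 175/3)² = (214/3)² = 45796/9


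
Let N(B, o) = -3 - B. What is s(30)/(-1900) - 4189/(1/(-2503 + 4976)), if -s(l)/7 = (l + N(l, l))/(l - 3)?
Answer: -177145688707/17100 ≈ -1.0359e+7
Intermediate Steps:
s(l) = 21/(-3 + l) (s(l) = -7*(l + (-3 - l))/(l - 3) = -(-21)/(-3 + l) = 21/(-3 + l))
s(30)/(-1900) - 4189/(1/(-2503 + 4976)) = (21/(-3 + 30))/(-1900) - 4189/(1/(-2503 + 4976)) = (21/27)*(-1/1900) - 4189/(1/2473) = (21*(1/27))*(-1/1900) - 4189/1/2473 = (7/9)*(-1/1900) - 4189*2473 = -7/17100 - 10359397 = -177145688707/17100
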